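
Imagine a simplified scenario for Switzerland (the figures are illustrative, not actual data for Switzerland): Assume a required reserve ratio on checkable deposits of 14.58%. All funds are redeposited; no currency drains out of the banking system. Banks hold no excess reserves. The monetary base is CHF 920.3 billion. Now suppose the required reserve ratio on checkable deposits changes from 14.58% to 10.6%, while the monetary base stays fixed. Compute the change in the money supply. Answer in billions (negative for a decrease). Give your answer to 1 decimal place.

CHF 2370.0 billion

Initially m₁ = 1 / (0.1458) ≈ 6.85871, so M₁ = 6.85871 × 920.3 ≈ 6312.0708 billion.
After the change m₂ = 1 / (0.106) ≈ 9.43396, so M₂ = 9.43396 × 920.3 ≈ 8682.0734 billion.
ΔM = M₂ − M₁ = 8682.0734 − 6312.0708 = 2370.0026 billion.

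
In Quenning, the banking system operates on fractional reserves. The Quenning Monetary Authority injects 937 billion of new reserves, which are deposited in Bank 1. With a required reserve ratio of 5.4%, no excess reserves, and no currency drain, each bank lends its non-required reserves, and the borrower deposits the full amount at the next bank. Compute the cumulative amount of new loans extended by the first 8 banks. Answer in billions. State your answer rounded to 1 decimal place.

5886.4 billion

Bank i lends (1 − rr)^i of the original deposit: Bank 1 lends 937·0.9460 = 886.4020, Bank 2 lends 937·0.9460² ≈ 838.5363, and so on.
Summing a geometric series: total = 937·[0.9460·(1 − 0.9460^8) / (1 − 0.9460)] ≈ 5886.3626 billion.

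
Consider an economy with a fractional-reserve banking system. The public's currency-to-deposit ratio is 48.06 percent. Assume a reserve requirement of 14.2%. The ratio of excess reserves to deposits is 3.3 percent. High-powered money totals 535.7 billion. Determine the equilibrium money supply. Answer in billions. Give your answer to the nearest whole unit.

The money multiplier is m = (1 + c) / (rr + e + c) = (1 + 0.4806) / (0.142 + 0.033 + 0.4806) ≈ 2.2584.
So M = m × MB = 2.2584 × 535.7 ≈ 1209.8249 billion.

1210 billion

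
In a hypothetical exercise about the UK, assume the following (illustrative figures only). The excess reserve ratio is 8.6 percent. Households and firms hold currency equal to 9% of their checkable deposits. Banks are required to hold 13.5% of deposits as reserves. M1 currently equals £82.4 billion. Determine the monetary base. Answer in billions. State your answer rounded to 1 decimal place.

£23.5 billion

The money multiplier is m = (1 + c) / (rr + e + c) = (1 + 0.09) / (0.135 + 0.086 + 0.09) ≈ 3.5048.
MB = M / m = 82.4 / 3.5048 ≈ 23.5106 billion.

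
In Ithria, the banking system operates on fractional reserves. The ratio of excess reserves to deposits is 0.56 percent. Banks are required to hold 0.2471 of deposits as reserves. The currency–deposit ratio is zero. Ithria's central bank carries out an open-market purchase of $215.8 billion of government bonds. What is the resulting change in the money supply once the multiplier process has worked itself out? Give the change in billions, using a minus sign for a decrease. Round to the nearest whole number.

The money multiplier is m = 1 / (rr + e) = 1 / (0.2471 + 0.0056) ≈ 3.9573.
The purchase adds 215.8 billion of base, so ΔM = m × ΔMB = 3.9573 × (+215.8) ≈ 853.9853 billion.

$854 billion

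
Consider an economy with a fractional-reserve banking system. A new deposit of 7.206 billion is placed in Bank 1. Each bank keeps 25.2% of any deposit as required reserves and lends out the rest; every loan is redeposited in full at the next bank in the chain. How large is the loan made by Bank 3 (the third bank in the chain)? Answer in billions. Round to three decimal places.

3.016 billion

Each bank lends a fraction (1 − rr) = 0.7480 of the deposit it receives, so Bank 3 receives 7.206·0.7480^2 and lends 7.206·0.7480^3 ≈ 3.0158 billion.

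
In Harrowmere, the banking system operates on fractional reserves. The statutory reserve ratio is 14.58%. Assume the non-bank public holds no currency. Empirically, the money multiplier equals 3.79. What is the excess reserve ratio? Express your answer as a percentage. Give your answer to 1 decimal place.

Using m = 3.79. Since m = (1 + c)/(c + rr + e), the denominator satisfies c + rr + e = (1 + c)/m = (1 + 0) / 3.79 ≈ 0.263852.
With c = 0 and rr = 0.1458, the excess reserve ratio is 0.263852 − 0 − 0.1458 = 0.118052.

11.8%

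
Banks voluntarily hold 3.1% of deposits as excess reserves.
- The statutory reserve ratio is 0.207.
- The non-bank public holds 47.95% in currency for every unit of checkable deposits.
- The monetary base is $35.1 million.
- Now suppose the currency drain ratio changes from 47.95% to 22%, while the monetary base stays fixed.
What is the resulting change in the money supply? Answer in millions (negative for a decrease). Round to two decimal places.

Initially m₁ = (1 + 0.4795) / (0.207 + 0.031 + 0.4795) ≈ 2.06202, so M₁ = 2.06202 × 35.1 ≈ 72.3769 million.
After the change m₂ = (1 + 0.22) / (0.207 + 0.031 + 0.22) ≈ 2.66376, so M₂ = 2.66376 × 35.1 ≈ 93.498 million.
ΔM = M₂ − M₁ = 93.498 − 72.3769 = 21.1211 million.

$21.12 million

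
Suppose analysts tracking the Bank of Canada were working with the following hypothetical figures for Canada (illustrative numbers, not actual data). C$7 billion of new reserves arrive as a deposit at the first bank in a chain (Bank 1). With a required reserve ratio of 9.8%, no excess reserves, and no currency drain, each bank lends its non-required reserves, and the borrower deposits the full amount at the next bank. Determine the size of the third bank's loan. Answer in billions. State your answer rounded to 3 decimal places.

Each bank lends a fraction (1 − rr) = 0.9020 of the deposit it receives, so Bank 3 receives 7·0.9020^2 and lends 7·0.9020^3 ≈ 5.1371 billion.

C$5.137 billion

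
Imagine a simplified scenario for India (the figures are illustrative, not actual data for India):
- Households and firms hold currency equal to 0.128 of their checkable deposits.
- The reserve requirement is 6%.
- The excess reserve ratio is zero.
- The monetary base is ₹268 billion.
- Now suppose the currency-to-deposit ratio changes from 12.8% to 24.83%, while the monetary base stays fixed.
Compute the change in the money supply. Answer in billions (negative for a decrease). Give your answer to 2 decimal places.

Initially m₁ = (1 + 0.128) / (0.06 + 0.128) = 6, so M₁ = 6 × 268 = 1608 billion.
After the change m₂ = (1 + 0.2483) / (0.06 + 0.2483) ≈ 4.048978, so M₂ = 4.048978 × 268 ≈ 1085.1261 billion.
ΔM = M₂ − M₁ = 1085.1261 − 1608 = -522.8739 billion.

-522.87 billion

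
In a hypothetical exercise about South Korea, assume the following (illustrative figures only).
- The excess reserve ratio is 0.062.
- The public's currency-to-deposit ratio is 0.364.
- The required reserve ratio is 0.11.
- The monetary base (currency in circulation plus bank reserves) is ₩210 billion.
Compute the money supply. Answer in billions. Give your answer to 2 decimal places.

₩534.40 billion

The money multiplier is m = (1 + c) / (rr + e + c) = (1 + 0.364) / (0.11 + 0.062 + 0.364) ≈ 2.544776.
So M = m × MB = 2.544776 × 210 ≈ 534.403 billion.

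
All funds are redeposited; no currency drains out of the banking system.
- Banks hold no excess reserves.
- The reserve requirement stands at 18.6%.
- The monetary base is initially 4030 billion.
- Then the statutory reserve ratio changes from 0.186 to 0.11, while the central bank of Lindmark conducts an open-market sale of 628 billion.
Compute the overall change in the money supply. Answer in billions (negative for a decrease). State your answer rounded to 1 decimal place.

Before: m₁ = 1 / (0.186) ≈ 5.376344, MB₁ = 4030, so M₁ = 5.376344 × 4030 ≈ 21666.6663 billion.
After: m₂ = 1 / (0.11) ≈ 9.090909, MB₂ = 4030 − 628 = 3402, so M₂ = 9.090909 × 3402 ≈ 30927.2724 billion.
ΔM = M₂ − M₁ = 30927.2724 − 21666.6663 = 9260.6061 billion.

9260.6 billion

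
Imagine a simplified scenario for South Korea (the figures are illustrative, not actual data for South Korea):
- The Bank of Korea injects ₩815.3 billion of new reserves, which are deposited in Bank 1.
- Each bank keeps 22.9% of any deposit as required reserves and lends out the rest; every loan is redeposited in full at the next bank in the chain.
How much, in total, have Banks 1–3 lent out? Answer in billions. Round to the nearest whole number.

Bank i lends (1 − rr)^i of the original deposit: Bank 1 lends 815.3·0.7710 = 628.5963, Bank 2 lends 815.3·0.7710² ≈ 484.6477, and so on.
Summing a geometric series: total = 815.3·[0.7710·(1 − 0.7710^3) / (1 − 0.7710)] ≈ 1486.9075 billion.

₩1487 billion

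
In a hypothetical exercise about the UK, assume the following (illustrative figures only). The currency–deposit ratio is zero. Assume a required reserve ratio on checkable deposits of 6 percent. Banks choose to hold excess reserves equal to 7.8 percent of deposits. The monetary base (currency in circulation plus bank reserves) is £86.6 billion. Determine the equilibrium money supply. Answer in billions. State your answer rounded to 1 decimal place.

£627.5 billion

The money multiplier is m = 1 / (rr + e) = 1 / (0.06 + 0.078) ≈ 7.2464.
So M = m × MB = 7.2464 × 86.6 ≈ 627.5382 billion.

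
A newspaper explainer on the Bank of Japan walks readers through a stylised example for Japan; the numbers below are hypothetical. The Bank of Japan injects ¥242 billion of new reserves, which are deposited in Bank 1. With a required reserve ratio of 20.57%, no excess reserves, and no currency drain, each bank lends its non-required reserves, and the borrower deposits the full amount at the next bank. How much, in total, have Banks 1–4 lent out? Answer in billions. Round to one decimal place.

Bank i lends (1 − rr)^i of the original deposit: Bank 1 lends 242·0.7943 = 192.2206, Bank 2 lends 242·0.7943² ≈ 152.6808, and so on.
Summing a geometric series: total = 242·[0.7943·(1 − 0.7943^4) / (1 − 0.7943)] ≈ 562.5040 billion.

¥562.5 billion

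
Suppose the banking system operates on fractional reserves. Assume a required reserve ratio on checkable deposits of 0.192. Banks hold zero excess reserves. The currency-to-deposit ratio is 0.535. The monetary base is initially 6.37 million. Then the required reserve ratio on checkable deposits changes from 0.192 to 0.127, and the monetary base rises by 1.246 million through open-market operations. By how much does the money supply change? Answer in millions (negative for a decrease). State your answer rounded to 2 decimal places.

Before: m₁ = (1 + 0.535) / (0.192 + 0.535) ≈ 2.1114, MB₁ = 6.37, so M₁ = 2.1114 × 6.37 ≈ 13.4496 million.
After: m₂ = (1 + 0.535) / (0.127 + 0.535) ≈ 2.3187, MB₂ = 6.37 + 1.246 = 7.616, so M₂ = 2.3187 × 7.616 ≈ 17.6592 million.
ΔM = M₂ − M₁ = 17.6592 − 13.4496 = 4.2096 million.

4.21 million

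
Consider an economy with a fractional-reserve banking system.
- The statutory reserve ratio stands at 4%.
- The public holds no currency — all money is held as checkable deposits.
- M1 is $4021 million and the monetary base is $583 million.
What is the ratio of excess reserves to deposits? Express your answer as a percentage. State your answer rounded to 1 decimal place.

10.5%

Using m = M/MB = 4021/583 ≈ 6.897084. Since m = (1 + c)/(c + rr + e), the denominator satisfies c + rr + e = (1 + c)/m = (1 + 0) / 6.897084 ≈ 0.144989.
With c = 0 and rr = 0.04, the ratio of excess reserves to deposits is 0.144989 − 0 − 0.04 = 0.104989.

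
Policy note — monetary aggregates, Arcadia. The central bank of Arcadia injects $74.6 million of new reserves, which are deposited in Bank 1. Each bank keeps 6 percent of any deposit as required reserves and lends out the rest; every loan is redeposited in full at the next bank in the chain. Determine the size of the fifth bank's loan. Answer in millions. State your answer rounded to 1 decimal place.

Each bank lends a fraction (1 − rr) = 0.9400 of the deposit it receives, so Bank 5 receives 74.6·0.9400^4 and lends 74.6·0.9400^5 ≈ 54.7492 million.

$54.7 million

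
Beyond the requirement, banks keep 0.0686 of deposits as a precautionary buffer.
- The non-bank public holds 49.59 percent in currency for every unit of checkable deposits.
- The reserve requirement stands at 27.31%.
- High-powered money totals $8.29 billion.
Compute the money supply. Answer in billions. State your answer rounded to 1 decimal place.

$14.8 billion

The money multiplier is m = (1 + c) / (rr + e + c) = (1 + 0.4959) / (0.2731 + 0.0686 + 0.4959) ≈ 1.7859.
So M = m × MB = 1.7859 × 8.29 ≈ 14.8051 billion.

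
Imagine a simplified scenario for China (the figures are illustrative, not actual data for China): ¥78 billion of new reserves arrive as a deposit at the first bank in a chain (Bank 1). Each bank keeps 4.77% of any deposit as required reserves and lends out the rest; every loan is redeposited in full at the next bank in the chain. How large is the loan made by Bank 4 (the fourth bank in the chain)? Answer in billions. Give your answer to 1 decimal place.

Each bank lends a fraction (1 − rr) = 0.9523 of the deposit it receives, so Bank 4 receives 78·0.9523^3 and lends 78·0.9523^4 ≈ 64.1490 billion.

¥64.1 billion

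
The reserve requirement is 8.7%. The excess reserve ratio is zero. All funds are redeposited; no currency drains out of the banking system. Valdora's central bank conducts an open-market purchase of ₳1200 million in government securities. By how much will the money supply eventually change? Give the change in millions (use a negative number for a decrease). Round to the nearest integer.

The simple money multiplier is m = 1/rr = 1/0.087 ≈ 11.49425.
An open-market purchase increases the monetary base by 1200 million, so ΔM = m × ΔMB = 11.49425 × 1200 = 13793.1 million.

₳13793 million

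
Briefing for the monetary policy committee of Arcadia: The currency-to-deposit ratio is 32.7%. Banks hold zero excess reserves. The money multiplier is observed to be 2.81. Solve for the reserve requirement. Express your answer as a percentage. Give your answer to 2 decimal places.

14.52%

Using m = 2.81. Since m = (1 + c)/(c + rr + e), the denominator satisfies c + rr + e = (1 + c)/m = (1 + 0.327) / 2.81 ≈ 0.472242.
With c = 0.327 and e = 0, the reserve requirement is 0.472242 − 0.327 − 0 = 0.145242.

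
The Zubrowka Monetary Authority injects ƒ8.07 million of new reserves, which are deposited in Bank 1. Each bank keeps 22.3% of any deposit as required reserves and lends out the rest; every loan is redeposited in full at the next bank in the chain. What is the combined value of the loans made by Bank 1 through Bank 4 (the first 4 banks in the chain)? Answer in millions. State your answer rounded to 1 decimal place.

ƒ17.9 million

Bank i lends (1 − rr)^i of the original deposit: Bank 1 lends 8.07·0.7770 ≈ 6.2704, Bank 2 lends 8.07·0.7770² ≈ 4.8721, and so on.
Summing a geometric series: total = 8.07·[0.7770·(1 − 0.7770^4) / (1 − 0.7770)] ≈ 17.8695 million.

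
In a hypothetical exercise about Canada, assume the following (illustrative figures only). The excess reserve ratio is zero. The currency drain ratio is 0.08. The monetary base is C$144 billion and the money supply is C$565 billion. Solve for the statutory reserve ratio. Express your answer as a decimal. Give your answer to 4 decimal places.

Using m = M/MB = 565/144 ≈ 3.923611. Since m = (1 + c)/(c + rr + e), the denominator satisfies c + rr + e = (1 + c)/m = (1 + 0.08) / 3.923611 ≈ 0.275257.
With c = 0.08 and e = 0, the statutory reserve ratio is 0.275257 − 0.08 − 0 = 0.195257.

0.1953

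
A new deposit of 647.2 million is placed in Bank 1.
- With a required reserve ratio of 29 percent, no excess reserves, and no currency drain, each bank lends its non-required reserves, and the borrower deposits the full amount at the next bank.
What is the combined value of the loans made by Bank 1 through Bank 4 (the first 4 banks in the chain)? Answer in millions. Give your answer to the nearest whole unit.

1182 million

Bank i lends (1 − rr)^i of the original deposit: Bank 1 lends 647.2·0.7100 = 459.5120, Bank 2 lends 647.2·0.7100² ≈ 326.2535, and so on.
Summing a geometric series: total = 647.2·[0.7100·(1 − 0.7100^4) / (1 − 0.7100)] ≈ 1181.8699 million.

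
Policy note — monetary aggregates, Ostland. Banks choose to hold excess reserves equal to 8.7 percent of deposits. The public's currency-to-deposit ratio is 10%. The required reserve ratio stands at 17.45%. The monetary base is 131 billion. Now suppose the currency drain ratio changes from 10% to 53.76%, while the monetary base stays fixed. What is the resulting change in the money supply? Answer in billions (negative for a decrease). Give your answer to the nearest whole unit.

Initially m₁ = (1 + 0.1) / (0.1745 + 0.087 + 0.1) ≈ 3.0429, so M₁ = 3.0429 × 131 = 398.6199 billion.
After the change m₂ = (1 + 0.5376) / (0.1745 + 0.087 + 0.5376) ≈ 1.9242, so M₂ = 1.9242 × 131 = 252.0702 billion.
ΔM = M₂ − M₁ = 252.0702 − 398.6199 = -146.5497 billion.

-147 billion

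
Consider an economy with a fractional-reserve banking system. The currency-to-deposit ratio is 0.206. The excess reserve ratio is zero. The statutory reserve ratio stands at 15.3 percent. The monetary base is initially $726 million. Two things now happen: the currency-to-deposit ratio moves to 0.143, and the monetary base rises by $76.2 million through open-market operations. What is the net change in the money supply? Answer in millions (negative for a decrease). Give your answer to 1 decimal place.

Before: m₁ = (1 + 0.206) / (0.153 + 0.206) ≈ 3.35933, MB₁ = 726, so M₁ = 3.35933 × 726 ≈ 2438.8736 million.
After: m₂ = (1 + 0.143) / (0.153 + 0.143) ≈ 3.86149, MB₂ = 726 + 76.2 = 802.2, so M₂ = 3.86149 × 802.2 ≈ 3097.6873 million.
ΔM = M₂ − M₁ = 3097.6873 − 2438.8736 = 658.8137 million.

$658.8 million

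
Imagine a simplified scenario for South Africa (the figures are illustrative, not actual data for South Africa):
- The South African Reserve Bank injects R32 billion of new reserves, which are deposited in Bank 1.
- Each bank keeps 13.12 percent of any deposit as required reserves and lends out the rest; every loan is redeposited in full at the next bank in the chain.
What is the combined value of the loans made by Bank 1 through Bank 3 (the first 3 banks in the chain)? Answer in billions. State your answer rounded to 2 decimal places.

R72.94 billion

Bank i lends (1 − rr)^i of the original deposit: Bank 1 lends 32·0.8688 = 27.8016, Bank 2 lends 32·0.8688² ≈ 24.1540, and so on.
Summing a geometric series: total = 32·[0.8688·(1 − 0.8688^3) / (1 − 0.8688)] ≈ 72.9407 billion.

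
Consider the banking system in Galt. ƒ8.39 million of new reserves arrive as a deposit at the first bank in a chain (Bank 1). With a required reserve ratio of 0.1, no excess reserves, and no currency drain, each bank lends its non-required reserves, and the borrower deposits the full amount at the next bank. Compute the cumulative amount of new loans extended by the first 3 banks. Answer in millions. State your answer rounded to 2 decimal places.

Bank i lends (1 − rr)^i of the original deposit: Bank 1 lends 8.39·0.9000 = 7.5510, Bank 2 lends 8.39·0.9000² = 6.7959, and so on.
Summing a geometric series: total = 8.39·[0.9000·(1 − 0.9000^3) / (1 − 0.9000)] ≈ 20.4632 million.

ƒ20.46 million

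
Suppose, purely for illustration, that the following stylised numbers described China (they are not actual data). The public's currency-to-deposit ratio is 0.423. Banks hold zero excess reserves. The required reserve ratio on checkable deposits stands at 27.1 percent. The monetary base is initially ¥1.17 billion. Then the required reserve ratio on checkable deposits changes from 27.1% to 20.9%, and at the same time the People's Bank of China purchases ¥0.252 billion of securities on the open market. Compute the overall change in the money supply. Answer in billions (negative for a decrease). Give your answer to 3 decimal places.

¥0.803 billion

Before: m₁ = (1 + 0.423) / (0.271 + 0.423) ≈ 2.05043, MB₁ = 1.17, so M₁ = 2.05043 × 1.17 ≈ 2.399 billion.
After: m₂ = (1 + 0.423) / (0.209 + 0.423) ≈ 2.25158, MB₂ = 1.17 + 0.252 = 1.422, so M₂ = 2.25158 × 1.422 ≈ 3.2017 billion.
ΔM = M₂ − M₁ = 3.2017 − 2.399 = 0.8027 billion.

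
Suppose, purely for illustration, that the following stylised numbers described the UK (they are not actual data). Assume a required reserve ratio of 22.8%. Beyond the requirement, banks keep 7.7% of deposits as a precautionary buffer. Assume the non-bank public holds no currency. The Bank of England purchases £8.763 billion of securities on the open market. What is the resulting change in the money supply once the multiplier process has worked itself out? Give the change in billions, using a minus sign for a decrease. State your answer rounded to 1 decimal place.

£28.7 billion

The money multiplier is m = 1 / (rr + e) = 1 / (0.228 + 0.077) ≈ 3.2787.
The purchase adds 8.763 billion of base, so ΔM = m × ΔMB = 3.2787 × (+8.763) ≈ 28.7312 billion.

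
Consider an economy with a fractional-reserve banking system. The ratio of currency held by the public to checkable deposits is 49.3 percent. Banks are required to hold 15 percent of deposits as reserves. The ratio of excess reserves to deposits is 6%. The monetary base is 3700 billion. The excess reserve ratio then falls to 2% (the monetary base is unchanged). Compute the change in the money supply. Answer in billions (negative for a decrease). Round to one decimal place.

474.1 billion

Initially m₁ = (1 + 0.493) / (0.15 + 0.06 + 0.493) ≈ 2.123755, so M₁ = 2.123755 × 3700 = 7857.8935 billion.
After the change m₂ = (1 + 0.493) / (0.15 + 0.02 + 0.493) ≈ 2.251885, so M₂ = 2.251885 × 3700 = 8331.9745 billion.
ΔM = M₂ − M₁ = 8331.9745 − 7857.8935 = 474.081 billion.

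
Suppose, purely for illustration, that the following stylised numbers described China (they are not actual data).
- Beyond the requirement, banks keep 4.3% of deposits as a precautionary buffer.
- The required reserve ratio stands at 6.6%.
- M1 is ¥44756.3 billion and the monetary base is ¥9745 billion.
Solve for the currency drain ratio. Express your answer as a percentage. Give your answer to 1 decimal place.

Using m = M/MB = 44756.3/9745 ≈ 4.592745. From m = (1 + c)/(c + rr + e), rearranging gives 1 + c = m·(c + rr + e), so c·(1 − m) = m·(rr + e) − 1.
Hence c = [m·(rr + e) − 1]/(1 − m) = [4.592745 × (0.066 + 0.043) − 1] / (1 − 4.592745) ≈ 0.139000.

13.9%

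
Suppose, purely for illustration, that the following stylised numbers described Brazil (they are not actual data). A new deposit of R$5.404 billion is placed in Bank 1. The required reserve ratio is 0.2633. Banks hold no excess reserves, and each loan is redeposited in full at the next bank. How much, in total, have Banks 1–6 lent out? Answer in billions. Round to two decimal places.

R$12.70 billion

Bank i lends (1 − rr)^i of the original deposit: Bank 1 lends 5.404·0.7367 ≈ 3.9811, Bank 2 lends 5.404·0.7367² ≈ 2.9329, and so on.
Summing a geometric series: total = 5.404·[0.7367·(1 − 0.7367^6) / (1 − 0.7367)] ≈ 12.7030 billion.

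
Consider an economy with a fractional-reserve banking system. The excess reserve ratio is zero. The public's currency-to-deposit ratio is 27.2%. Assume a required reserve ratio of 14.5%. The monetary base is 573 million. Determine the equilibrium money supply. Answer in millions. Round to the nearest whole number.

The money multiplier is m = (1 + c) / (rr + c) = (1 + 0.272) / (0.145 + 0.272) ≈ 3.0504.
So M = m × MB = 3.0504 × 573 = 1747.8792 million.

1748 million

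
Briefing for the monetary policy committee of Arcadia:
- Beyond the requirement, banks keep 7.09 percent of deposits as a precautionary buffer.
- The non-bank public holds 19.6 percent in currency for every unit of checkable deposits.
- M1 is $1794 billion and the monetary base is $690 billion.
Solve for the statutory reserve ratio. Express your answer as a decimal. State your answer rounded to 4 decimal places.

Using m = M/MB = 1794/690 = 2.600000. Since m = (1 + c)/(c + rr + e), the denominator satisfies c + rr + e = (1 + c)/m = (1 + 0.196) / 2.600000 = 0.460000.
With c = 0.196 and e = 0.0709, the statutory reserve ratio is 0.460000 − 0.196 − 0.0709 = 0.1931.

0.1931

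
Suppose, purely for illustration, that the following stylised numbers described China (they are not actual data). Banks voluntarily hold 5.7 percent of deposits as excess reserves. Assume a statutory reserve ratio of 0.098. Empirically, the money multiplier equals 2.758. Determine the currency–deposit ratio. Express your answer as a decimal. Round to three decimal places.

Using m = 2.758. From m = (1 + c)/(c + rr + e), rearranging gives 1 + c = m·(c + rr + e), so c·(1 − m) = m·(rr + e) − 1.
Hence c = [m·(rr + e) − 1]/(1 − m) = [2.758 × (0.098 + 0.057) − 1] / (1 − 2.758) ≈ 0.325660.

0.326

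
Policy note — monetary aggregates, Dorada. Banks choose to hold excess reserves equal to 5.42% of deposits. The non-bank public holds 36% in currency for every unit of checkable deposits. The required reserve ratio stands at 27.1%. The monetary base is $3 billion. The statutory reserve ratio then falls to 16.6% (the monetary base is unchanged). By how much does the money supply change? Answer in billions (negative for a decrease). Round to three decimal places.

Initially m₁ = (1 + 0.36) / (0.271 + 0.0542 + 0.36) ≈ 1.98482, so M₁ = 1.98482 × 3 ≈ 5.9545 billion.
After the change m₂ = (1 + 0.36) / (0.166 + 0.0542 + 0.36) ≈ 2.34402, so M₂ = 2.34402 × 3 ≈ 7.0321 billion.
ΔM = M₂ − M₁ = 7.0321 − 5.9545 = 1.0776 billion.

$1.078 billion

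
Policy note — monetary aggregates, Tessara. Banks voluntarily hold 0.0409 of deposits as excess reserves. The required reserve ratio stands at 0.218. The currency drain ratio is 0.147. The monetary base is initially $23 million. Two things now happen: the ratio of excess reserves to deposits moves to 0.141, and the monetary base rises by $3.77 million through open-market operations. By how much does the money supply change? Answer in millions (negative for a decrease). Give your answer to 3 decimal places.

Before: m₁ = (1 + 0.147) / (0.218 + 0.0409 + 0.147) ≈ 2.825819, MB₁ = 23, so M₁ = 2.825819 × 23 ≈ 64.9938 million.
After: m₂ = (1 + 0.147) / (0.218 + 0.141 + 0.147) ≈ 2.266798, MB₂ = 23 + 3.77 = 26.77, so M₂ = 2.266798 × 26.77 ≈ 60.6822 million.
ΔM = M₂ − M₁ = 60.6822 − 64.9938 = -4.3116 million.

-4.312 million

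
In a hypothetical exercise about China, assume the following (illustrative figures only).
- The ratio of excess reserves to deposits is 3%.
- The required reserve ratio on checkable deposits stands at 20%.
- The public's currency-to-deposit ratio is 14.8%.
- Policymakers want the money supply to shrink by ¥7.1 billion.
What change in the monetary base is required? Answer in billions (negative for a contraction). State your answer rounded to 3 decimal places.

The money multiplier is m = (1 + c) / (rr + e + c) = (1 + 0.148) / (0.2 + 0.03 + 0.148) ≈ 3.03704.
ΔMB = ΔM / m = (−7.1) / 3.03704 ≈ -2.3378 billion.

-2.338 billion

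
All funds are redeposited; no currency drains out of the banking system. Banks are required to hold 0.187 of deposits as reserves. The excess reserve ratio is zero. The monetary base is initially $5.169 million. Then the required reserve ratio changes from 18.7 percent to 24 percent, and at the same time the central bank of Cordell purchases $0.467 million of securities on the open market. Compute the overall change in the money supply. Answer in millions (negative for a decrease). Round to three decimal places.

-4.158 million

Before: m₁ = 1 / (0.187) ≈ 5.34759, MB₁ = 5.169, so M₁ = 5.34759 × 5.169 ≈ 27.6417 million.
After: m₂ = 1 / (0.24) ≈ 4.16667, MB₂ = 5.169 + 0.467 = 5.636, so M₂ = 4.16667 × 5.636 ≈ 23.4834 million.
ΔM = M₂ − M₁ = 23.4834 − 27.6417 = -4.1583 million.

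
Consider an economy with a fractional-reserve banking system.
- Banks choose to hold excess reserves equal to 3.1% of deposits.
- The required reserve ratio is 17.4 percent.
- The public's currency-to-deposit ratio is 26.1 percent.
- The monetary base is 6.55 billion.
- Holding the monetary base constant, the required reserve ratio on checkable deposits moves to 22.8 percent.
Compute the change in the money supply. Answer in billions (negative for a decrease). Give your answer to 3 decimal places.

Initially m₁ = (1 + 0.261) / (0.174 + 0.031 + 0.261) ≈ 2.70601, so M₁ = 2.70601 × 6.55 ≈ 17.7244 billion.
After the change m₂ = (1 + 0.261) / (0.228 + 0.031 + 0.261) = 2.42500, so M₂ = 2.42500 × 6.55 ≈ 15.8837 billion.
ΔM = M₂ − M₁ = 15.8837 − 17.7244 = -1.8407 billion.

-1.841 billion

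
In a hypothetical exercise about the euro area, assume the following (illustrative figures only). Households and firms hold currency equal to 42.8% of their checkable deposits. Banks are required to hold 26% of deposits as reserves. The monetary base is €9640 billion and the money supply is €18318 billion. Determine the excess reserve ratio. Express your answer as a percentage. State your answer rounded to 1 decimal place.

6.3%

Using m = M/MB = 18318/9640 ≈ 1.900207. Since m = (1 + c)/(c + rr + e), the denominator satisfies c + rr + e = (1 + c)/m = (1 + 0.428) / 1.900207 ≈ 0.751497.
With c = 0.428 and rr = 0.26, the excess reserve ratio is 0.751497 − 0.428 − 0.26 = 0.063497.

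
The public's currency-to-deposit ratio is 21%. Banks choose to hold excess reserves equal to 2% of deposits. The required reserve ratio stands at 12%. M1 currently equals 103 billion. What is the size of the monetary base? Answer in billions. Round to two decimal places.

The money multiplier is m = (1 + c) / (rr + e + c) = (1 + 0.21) / (0.12 + 0.02 + 0.21) ≈ 3.457143.
MB = M / m = 103 / 3.457143 ≈ 29.7934 billion.

29.79 billion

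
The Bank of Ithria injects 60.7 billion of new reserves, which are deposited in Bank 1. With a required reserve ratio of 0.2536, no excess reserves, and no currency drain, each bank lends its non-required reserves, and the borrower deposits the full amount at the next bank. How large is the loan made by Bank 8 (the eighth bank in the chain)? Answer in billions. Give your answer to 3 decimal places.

5.847 billion

Each bank lends a fraction (1 − rr) = 0.7464 of the deposit it receives, so Bank 8 receives 60.7·0.7464^7 and lends 60.7·0.7464^8 ≈ 5.8474 billion.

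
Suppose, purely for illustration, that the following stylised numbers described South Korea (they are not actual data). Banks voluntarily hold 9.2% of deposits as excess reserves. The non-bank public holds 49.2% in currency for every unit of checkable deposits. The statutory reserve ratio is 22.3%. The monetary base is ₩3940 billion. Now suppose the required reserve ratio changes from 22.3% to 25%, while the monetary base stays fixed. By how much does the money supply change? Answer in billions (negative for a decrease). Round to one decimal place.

Initially m₁ = (1 + 0.492) / (0.223 + 0.092 + 0.492) ≈ 1.848823, so M₁ = 1.848823 × 3940 ≈ 7284.3626 billion.
After the change m₂ = (1 + 0.492) / (0.25 + 0.092 + 0.492) ≈ 1.788969, so M₂ = 1.788969 × 3940 ≈ 7048.5379 billion.
ΔM = M₂ − M₁ = 7048.5379 − 7284.3626 = -235.8247 billion.

-235.8 billion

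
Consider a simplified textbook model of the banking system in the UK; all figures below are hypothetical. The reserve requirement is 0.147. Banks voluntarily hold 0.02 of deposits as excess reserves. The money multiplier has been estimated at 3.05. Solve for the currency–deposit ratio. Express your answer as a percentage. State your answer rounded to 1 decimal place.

Using m = 3.05. From m = (1 + c)/(c + rr + e), rearranging gives 1 + c = m·(c + rr + e), so c·(1 − m) = m·(rr + e) − 1.
Hence c = [m·(rr + e) − 1]/(1 − m) = [3.05 × (0.147 + 0.02) − 1] / (1 − 3.05) ≈ 0.239341.

23.9%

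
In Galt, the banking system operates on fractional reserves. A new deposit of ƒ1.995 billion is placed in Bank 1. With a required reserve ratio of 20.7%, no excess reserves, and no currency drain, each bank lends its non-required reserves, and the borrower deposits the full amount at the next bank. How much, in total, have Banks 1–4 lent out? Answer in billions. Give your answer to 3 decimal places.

ƒ4.620 billion

Bank i lends (1 − rr)^i of the original deposit: Bank 1 lends 1.995·0.7930 ≈ 1.5820, Bank 2 lends 1.995·0.7930² ≈ 1.2546, and so on.
Summing a geometric series: total = 1.995·[0.7930·(1 − 0.7930^4) / (1 − 0.7930)] ≈ 4.6204 billion.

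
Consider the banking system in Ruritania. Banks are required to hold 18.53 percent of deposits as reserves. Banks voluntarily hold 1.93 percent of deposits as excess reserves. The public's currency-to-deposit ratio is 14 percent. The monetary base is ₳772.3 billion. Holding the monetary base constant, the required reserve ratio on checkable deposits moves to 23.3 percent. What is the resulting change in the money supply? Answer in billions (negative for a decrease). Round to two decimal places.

Initially m₁ = (1 + 0.14) / (0.1853 + 0.0193 + 0.14) ≈ 3.308183, so M₁ = 3.308183 × 772.3 ≈ 2554.9097 billion.
After the change m₂ = (1 + 0.14) / (0.233 + 0.0193 + 0.14) ≈ 2.905939, so M₂ = 2.905939 × 772.3 ≈ 2244.2567 billion.
ΔM = M₂ − M₁ = 2244.2567 − 2554.9097 = -310.653 billion.

-310.65 billion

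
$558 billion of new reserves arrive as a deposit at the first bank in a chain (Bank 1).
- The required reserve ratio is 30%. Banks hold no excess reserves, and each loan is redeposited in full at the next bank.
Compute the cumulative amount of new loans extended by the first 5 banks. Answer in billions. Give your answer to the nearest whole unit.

$1083 billion

Bank i lends (1 − rr)^i of the original deposit: Bank 1 lends 558·0.7000 = 390.6000, Bank 2 lends 558·0.7000² = 273.4200, and so on.
Summing a geometric series: total = 558·[0.7000·(1 − 0.7000^5) / (1 − 0.7000)] ≈ 1083.1729 billion.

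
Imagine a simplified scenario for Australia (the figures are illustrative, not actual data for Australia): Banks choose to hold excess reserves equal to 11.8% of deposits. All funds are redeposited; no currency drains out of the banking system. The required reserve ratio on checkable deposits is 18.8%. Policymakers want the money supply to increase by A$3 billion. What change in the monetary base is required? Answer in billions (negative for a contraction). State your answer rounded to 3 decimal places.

A$0.918 billion

The money multiplier is m = 1 / (rr + e) = 1 / (0.188 + 0.118) ≈ 3.26797.
ΔMB = ΔM / m = (+3) / 3.26797 ≈ 0.918 billion.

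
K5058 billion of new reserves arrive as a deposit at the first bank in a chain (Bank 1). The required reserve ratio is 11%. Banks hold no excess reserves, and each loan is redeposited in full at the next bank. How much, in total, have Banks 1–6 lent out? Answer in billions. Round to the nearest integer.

Bank i lends (1 − rr)^i of the original deposit: Bank 1 lends 5058·0.8900 = 4501.6200, Bank 2 lends 5058·0.8900² = 4006.4418, and so on.
Summing a geometric series: total = 5058·[0.8900·(1 − 0.8900^6) / (1 − 0.8900)] ≈ 20585.4462 billion.

K20585 billion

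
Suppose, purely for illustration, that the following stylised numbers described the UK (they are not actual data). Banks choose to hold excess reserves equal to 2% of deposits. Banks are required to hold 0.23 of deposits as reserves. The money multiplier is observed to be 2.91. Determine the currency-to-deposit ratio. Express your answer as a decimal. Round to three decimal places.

Using m = 2.91. From m = (1 + c)/(c + rr + e), rearranging gives 1 + c = m·(c + rr + e), so c·(1 − m) = m·(rr + e) − 1.
Hence c = [m·(rr + e) − 1]/(1 − m) = [2.91 × (0.23 + 0.02) − 1] / (1 − 2.91) ≈ 0.142670.

0.143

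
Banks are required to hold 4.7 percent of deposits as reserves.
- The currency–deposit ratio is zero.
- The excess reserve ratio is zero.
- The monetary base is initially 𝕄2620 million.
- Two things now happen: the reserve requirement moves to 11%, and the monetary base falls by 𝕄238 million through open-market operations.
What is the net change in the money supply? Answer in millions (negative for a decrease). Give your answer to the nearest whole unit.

Before: m₁ = 1 / (0.047) ≈ 21.27660, MB₁ = 2620, so M₁ = 21.27660 × 2620 = 55744.692 million.
After: m₂ = 1 / (0.11) ≈ 9.09091, MB₂ = 2620 − 238 = 2382, so M₂ = 9.09091 × 2382 ≈ 21654.5476 million.
ΔM = M₂ − M₁ = 21654.5476 − 55744.692 = -34090.1444 million.

-34090 million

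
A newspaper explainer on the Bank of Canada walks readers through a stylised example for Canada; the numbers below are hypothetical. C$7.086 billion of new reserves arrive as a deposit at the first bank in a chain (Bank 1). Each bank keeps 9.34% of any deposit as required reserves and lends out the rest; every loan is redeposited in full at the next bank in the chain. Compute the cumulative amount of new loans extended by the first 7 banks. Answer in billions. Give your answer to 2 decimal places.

Bank i lends (1 − rr)^i of the original deposit: Bank 1 lends 7.086·0.9066 ≈ 6.4242, Bank 2 lends 7.086·0.9066² ≈ 5.8242, and so on.
Summing a geometric series: total = 7.086·[0.9066·(1 − 0.9066^7) / (1 − 0.9066)] ≈ 34.1570 billion.

C$34.16 billion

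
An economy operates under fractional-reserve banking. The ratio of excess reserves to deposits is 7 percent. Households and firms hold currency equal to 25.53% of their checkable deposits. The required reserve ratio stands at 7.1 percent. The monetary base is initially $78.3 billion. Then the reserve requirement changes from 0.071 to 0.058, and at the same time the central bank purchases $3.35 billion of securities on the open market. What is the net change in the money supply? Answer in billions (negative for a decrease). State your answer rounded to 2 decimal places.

$19.38 billion

Before: m₁ = (1 + 0.2553) / (0.071 + 0.07 + 0.2553) ≈ 3.16755, MB₁ = 78.3, so M₁ = 3.16755 × 78.3 ≈ 248.0192 billion.
After: m₂ = (1 + 0.2553) / (0.058 + 0.07 + 0.2553) ≈ 3.27498, MB₂ = 78.3 + 3.35 = 81.65, so M₂ = 3.27498 × 81.65 ≈ 267.4021 billion.
ΔM = M₂ − M₁ = 267.4021 − 248.0192 = 19.3829 billion.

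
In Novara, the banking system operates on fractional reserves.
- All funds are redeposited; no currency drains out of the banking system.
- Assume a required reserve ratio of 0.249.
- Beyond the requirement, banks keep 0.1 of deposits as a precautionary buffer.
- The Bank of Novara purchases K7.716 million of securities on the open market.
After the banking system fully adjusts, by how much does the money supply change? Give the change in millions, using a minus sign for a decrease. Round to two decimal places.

The money multiplier is m = 1 / (rr + e) = 1 / (0.249 + 0.1) ≈ 2.8653.
The purchase adds 7.716 million of base, so ΔM = m × ΔMB = 2.8653 × (+7.716) ≈ 22.1087 million.

K22.11 million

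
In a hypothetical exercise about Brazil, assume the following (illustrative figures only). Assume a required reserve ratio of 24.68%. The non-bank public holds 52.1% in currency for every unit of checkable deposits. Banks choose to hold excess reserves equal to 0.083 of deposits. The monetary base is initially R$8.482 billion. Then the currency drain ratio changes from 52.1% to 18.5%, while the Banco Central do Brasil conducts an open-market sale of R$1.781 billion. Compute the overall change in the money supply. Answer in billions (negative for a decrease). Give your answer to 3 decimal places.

R$0.261 billion

Before: m₁ = (1 + 0.521) / (0.2468 + 0.083 + 0.521) ≈ 1.78773, MB₁ = 8.482, so M₁ = 1.78773 × 8.482 ≈ 15.1635 billion.
After: m₂ = (1 + 0.185) / (0.2468 + 0.083 + 0.185) ≈ 2.30186, MB₂ = 8.482 − 1.781 = 6.701, so M₂ = 2.30186 × 6.701 ≈ 15.4248 billion.
ΔM = M₂ − M₁ = 15.4248 − 15.1635 = 0.2613 billion.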